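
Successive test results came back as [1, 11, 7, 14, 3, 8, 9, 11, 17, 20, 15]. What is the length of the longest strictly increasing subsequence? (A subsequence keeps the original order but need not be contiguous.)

7

Track the smallest tail for each achievable length (strict):
1 → extends → [1]
11 → extends → [1, 11]
7 → replaces 11 → [1, 7]
14 → extends → [1, 7, 14]
3 → replaces 7 → [1, 3, 14]
8 → replaces 14 → [1, 3, 8]
9 → extends → [1, 3, 8, 9]
11 → extends → [1, 3, 8, 9, 11]
17 → extends → [1, 3, 8, 9, 11, 17]
20 → extends → [1, 3, 8, 9, 11, 17, 20]
15 → replaces 17 → [1, 3, 8, 9, 11, 15, 20]
Seven tails, so the longest strictly increasing subsequence has length 7 (e.g. 1, 7, 8, 9, 11, 17, 20).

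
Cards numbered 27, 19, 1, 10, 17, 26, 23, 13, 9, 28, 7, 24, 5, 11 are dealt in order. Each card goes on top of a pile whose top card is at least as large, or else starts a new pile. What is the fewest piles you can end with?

Place each on the leftmost legal pile:
27 → new pile 1 (tops now [27])
19 → pile 1 (tops now [19])
1 → pile 1 (tops now [1])
10 → new pile 2 (tops now [1, 10])
17 → new pile 3 (tops now [1, 10, 17])
26 → new pile 4 (tops now [1, 10, 17, 26])
23 → pile 4 (tops now [1, 10, 17, 23])
13 → pile 3 (tops now [1, 10, 13, 23])
9 → pile 2 (tops now [1, 9, 13, 23])
28 → new pile 5 (tops now [1, 9, 13, 23, 28])
7 → pile 2 (tops now [1, 7, 13, 23, 28])
24 → pile 5 (tops now [1, 7, 13, 23, 24])
5 → pile 2 (tops now [1, 5, 13, 23, 24])
11 → pile 3 (tops now [1, 5, 11, 23, 24])
Five piles.

5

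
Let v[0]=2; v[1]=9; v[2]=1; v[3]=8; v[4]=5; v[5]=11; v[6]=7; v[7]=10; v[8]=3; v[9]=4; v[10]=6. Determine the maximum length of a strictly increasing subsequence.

Let dp[i] be the length of the longest such subsequence ending at index i:
i:      0  1  2  3  4  5  6  7  8  9 10
v[i]:   2  9  1  8  5 11  7 10  3  4  6
dp:     1  2  1  2  2  3  3  4  2  3  4
Maximum dp value is 4.

4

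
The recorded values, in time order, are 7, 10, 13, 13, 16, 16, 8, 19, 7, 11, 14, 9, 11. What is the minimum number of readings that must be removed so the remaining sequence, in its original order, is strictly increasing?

8

Fewest deletions = n − (longest strictly increasing subsequence).
Patience tails:
7 → extends → [7]
10 → extends → [7, 10]
13 → extends → [7, 10, 13]
13 → already a tail → [7, 10, 13]
16 → extends → [7, 10, 13, 16]
16 → already a tail → [7, 10, 13, 16]
8 → replaces 10 → [7, 8, 13, 16]
19 → extends → [7, 8, 13, 16, 19]
7 → already a tail → [7, 8, 13, 16, 19]
11 → replaces 13 → [7, 8, 11, 16, 19]
14 → replaces 16 → [7, 8, 11, 14, 19]
9 → replaces 11 → [7, 8, 9, 14, 19]
11 → replaces 14 → [7, 8, 9, 11, 19]
Longest strictly increasing subsequence has length 5, so deletions = 13 − 5 = 8.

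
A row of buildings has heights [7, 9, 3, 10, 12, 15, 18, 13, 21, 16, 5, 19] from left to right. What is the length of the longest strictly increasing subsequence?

Let dp[i] be the length of the longest such subsequence ending at index i:
i:      1  2  3  4  5  6  7  8  9 10 11 12
a[i]:   7  9  3 10 12 15 18 13 21 16  5 19
dp:     1  2  1  3  4  5  6  5  7  6  2  7
Maximum dp value is 7.

7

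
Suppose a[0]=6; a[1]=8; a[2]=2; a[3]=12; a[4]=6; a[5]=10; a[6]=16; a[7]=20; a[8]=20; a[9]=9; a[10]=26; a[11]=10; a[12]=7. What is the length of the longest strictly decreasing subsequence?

4

Negate each value so 'decreasing' becomes 'increasing', then run patience tails on the negated sequence:
-6 → extends → [-6]
-8 → replaces -6 → [-8]
-2 → extends → [-8, -2]
-12 → replaces -8 → [-12, -2]
-6 → replaces -2 → [-12, -6]
-10 → replaces -6 → [-12, -10]
-16 → replaces -12 → [-16, -10]
-20 → replaces -16 → [-20, -10]
-20 → already a tail → [-20, -10]
-9 → extends → [-20, -10, -9]
-26 → replaces -20 → [-26, -10, -9]
-10 → already a tail → [-26, -10, -9]
-7 → extends → [-26, -10, -9, -7]
Four tails, so the longest strictly decreasing subsequence of the original has length 4.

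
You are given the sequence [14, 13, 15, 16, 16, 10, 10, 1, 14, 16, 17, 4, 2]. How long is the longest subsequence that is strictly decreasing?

Negate each value so 'decreasing' becomes 'increasing', then run patience tails on the negated sequence:
-14 → extends → [-14]
-13 → extends → [-14, -13]
-15 → replaces -14 → [-15, -13]
-16 → replaces -15 → [-16, -13]
-16 → already a tail → [-16, -13]
-10 → extends → [-16, -13, -10]
-10 → already a tail → [-16, -13, -10]
-1 → extends → [-16, -13, -10, -1]
-14 → replaces -13 → [-16, -14, -10, -1]
-16 → already a tail → [-16, -14, -10, -1]
-17 → replaces -16 → [-17, -14, -10, -1]
-4 → replaces -1 → [-17, -14, -10, -4]
-2 → extends → [-17, -14, -10, -4, -2]
Five tails, so the longest strictly decreasing subsequence of the original has length 5.

5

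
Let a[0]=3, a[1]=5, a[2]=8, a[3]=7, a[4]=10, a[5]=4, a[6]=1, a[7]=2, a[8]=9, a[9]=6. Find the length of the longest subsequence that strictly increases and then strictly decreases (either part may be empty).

inc[i] = longest strictly increasing subsequence ending at i; dec[i] = longest strictly decreasing subsequence starting at i:
i:      0  1  2  3  4  5  6  7  8  9
a[i]:   3  5  8  7 10  4  1  2  9  6
inc:    1  2  3  3  4  2  1  2  4  3
dec:    2  3  4  3  3  2  1  1  2  1
Best peak at i=2 (value 8): inc=3, dec=4, length 3+4−1 = 6.

6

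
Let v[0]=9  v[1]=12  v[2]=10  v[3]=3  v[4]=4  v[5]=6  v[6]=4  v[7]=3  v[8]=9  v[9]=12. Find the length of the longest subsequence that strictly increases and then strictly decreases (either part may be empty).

6

inc[i] = longest strictly increasing subsequence ending at i; dec[i] = longest strictly decreasing subsequence starting at i:
i:      0  1  2  3  4  5  6  7  8  9
v[i]:   9 12 10  3  4  6  4  3  9 12
inc:    1  2  2  1  2  3  2  1  4  5
dec:    4  5  4  1  2  3  2  1  1  1
Best peak at i=1 (value 12): inc=2, dec=5, length 2+5−1 = 6.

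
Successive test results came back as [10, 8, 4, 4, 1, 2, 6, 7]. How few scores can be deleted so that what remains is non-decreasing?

4

Fewest deletions = n − (longest non-decreasing subsequence).
Patience tails:
10 → extends → [10]
8 → replaces 10 → [8]
4 → replaces 8 → [4]
4 → extends → [4, 4]
1 → replaces 4 → [1, 4]
2 → replaces 4 → [1, 2]
6 → extends → [1, 2, 6]
7 → extends → [1, 2, 6, 7]
Longest non-decreasing subsequence has length 4, so deletions = 8 − 4 = 4.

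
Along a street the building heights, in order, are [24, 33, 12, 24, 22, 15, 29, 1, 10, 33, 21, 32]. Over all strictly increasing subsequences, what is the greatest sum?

98

Let S[i] be the best sum of a strictly increasing subsequence ending at i:
i:      1  2  3  4  5  6  7  8  9 10 11 12
a[i]:  24 33 12 24 22 15 29  1 10 33 21 32
S:     24 57 12 36 34 27 65  1 11 98 48 97
Maximum is 98 (e.g. 12 + 24 + 29 + 33).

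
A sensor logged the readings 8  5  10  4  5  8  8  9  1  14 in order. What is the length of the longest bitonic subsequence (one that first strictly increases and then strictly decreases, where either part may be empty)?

5

inc[i] = longest strictly increasing subsequence ending at i; dec[i] = longest strictly decreasing subsequence starting at i:
i:      1  2  3  4  5  6  7  8  9 10
a[i]:   8  5 10  4  5  8  8  9  1 14
inc:    1  1  2  1  2  3  3  4  1  5
dec:    4  3  3  2  2  2  2  2  1  1
Best peak at i=8 (value 9): inc=4, dec=2, length 4+2−1 = 5.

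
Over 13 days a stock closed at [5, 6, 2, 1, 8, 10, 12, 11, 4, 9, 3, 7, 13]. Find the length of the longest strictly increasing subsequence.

Let dp[i] be the length of the longest such subsequence ending at index i:
i:      1  2  3  4  5  6  7  8  9 10 11 12 13
a[i]:   5  6  2  1  8 10 12 11  4  9  3  7 13
dp:     1  2  1  1  3  4  5  5  2  4  2  3  6
Maximum dp value is 6.

6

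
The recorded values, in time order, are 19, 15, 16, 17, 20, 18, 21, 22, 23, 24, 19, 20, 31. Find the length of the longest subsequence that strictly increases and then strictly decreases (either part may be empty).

inc[i] = longest strictly increasing subsequence ending at i; dec[i] = longest strictly decreasing subsequence starting at i:
i:      1  2  3  4  5  6  7  8  9 10 11 12 13
a[i]:  19 15 16 17 20 18 21 22 23 24 19 20 31
inc:    1  1  2  3  4  4  5  6  7  8  5  6  9
dec:    2  1  1  1  2  1  2  2  2  2  1  1  1
Best peak at i=10 (value 24): inc=8, dec=2, length 8+2−1 = 9.

9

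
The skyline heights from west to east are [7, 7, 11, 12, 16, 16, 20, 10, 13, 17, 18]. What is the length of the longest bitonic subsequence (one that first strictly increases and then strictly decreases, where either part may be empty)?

inc[i] = longest strictly increasing subsequence ending at i; dec[i] = longest strictly decreasing subsequence starting at i:
i:      1  2  3  4  5  6  7  8  9 10 11
a[i]:   7  7 11 12 16 16 20 10 13 17 18
inc:    1  1  2  3  4  4  5  2  4  5  6
dec:    1  1  2  2  2  2  2  1  1  1  1
Best peak at i=7 (value 20): inc=5, dec=2, length 5+2−1 = 6.

6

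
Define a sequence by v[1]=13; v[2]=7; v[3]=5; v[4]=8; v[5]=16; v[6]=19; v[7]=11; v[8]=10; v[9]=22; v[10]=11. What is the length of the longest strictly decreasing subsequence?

Negate each value so 'decreasing' becomes 'increasing', then run patience tails on the negated sequence:
-13 → extends → [-13]
-7 → extends → [-13, -7]
-5 → extends → [-13, -7, -5]
-8 → replaces -7 → [-13, -8, -5]
-16 → replaces -13 → [-16, -8, -5]
-19 → replaces -16 → [-19, -8, -5]
-11 → replaces -8 → [-19, -11, -5]
-10 → replaces -5 → [-19, -11, -10]
-22 → replaces -19 → [-22, -11, -10]
-11 → already a tail → [-22, -11, -10]
Three tails, so the longest strictly decreasing subsequence of the original has length 3.

3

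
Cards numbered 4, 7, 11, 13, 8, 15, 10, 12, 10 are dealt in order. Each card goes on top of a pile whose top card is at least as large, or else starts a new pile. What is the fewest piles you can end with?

5

Place each on the leftmost legal pile:
4 → new pile 1 (tops now [4])
7 → new pile 2 (tops now [4, 7])
11 → new pile 3 (tops now [4, 7, 11])
13 → new pile 4 (tops now [4, 7, 11, 13])
8 → pile 3 (tops now [4, 7, 8, 13])
15 → new pile 5 (tops now [4, 7, 8, 13, 15])
10 → pile 4 (tops now [4, 7, 8, 10, 15])
12 → pile 5 (tops now [4, 7, 8, 10, 12])
10 → pile 4 (tops now [4, 7, 8, 10, 12])
Five piles.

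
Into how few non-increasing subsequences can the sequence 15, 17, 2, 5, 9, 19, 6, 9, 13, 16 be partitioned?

Place each on the leftmost legal pile:
15 → new pile 1 (tops now [15])
17 → new pile 2 (tops now [15, 17])
2 → pile 1 (tops now [2, 17])
5 → pile 2 (tops now [2, 5])
9 → new pile 3 (tops now [2, 5, 9])
19 → new pile 4 (tops now [2, 5, 9, 19])
6 → pile 3 (tops now [2, 5, 6, 19])
9 → pile 4 (tops now [2, 5, 6, 9])
13 → new pile 5 (tops now [2, 5, 6, 9, 13])
16 → new pile 6 (tops now [2, 5, 6, 9, 13, 16])
Six piles.

6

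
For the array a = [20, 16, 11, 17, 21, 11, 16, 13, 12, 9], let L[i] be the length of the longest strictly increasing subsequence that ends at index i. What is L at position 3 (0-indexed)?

2

dp[i] = 1 + max{dp[j] : j<i, a[j]<a[i]} (or 1 if no such j):
i:      0  1  2  3  4  5  6  7  8  9
a[i]:  20 16 11 17 21 11 16 13 12  9
dp:     1  1  1  2  3  1  2  2  2  1
At index 3 the value is 2.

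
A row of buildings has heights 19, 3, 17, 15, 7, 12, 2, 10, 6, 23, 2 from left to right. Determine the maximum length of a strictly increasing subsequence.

Track the smallest tail for each achievable length (strict):
19 → extends → [19]
3 → replaces 19 → [3]
17 → extends → [3, 17]
15 → replaces 17 → [3, 15]
7 → replaces 15 → [3, 7]
12 → extends → [3, 7, 12]
2 → replaces 3 → [2, 7, 12]
10 → replaces 12 → [2, 7, 10]
6 → replaces 7 → [2, 6, 10]
23 → extends → [2, 6, 10, 23]
2 → already a tail → [2, 6, 10, 23]
Four tails, so the longest strictly increasing subsequence has length 4 (e.g. 3, 7, 12, 23).

4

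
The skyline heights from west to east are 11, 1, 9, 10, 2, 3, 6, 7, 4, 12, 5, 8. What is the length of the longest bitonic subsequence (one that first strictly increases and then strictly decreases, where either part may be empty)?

inc[i] = longest strictly increasing subsequence ending at i; dec[i] = longest strictly decreasing subsequence starting at i:
i:      1  2  3  4  5  6  7  8  9 10 11 12
a[i]:  11  1  9 10  2  3  6  7  4 12  5  8
inc:    1  1  2  3  2  3  4  5  4  6  5  6
dec:    4  1  3  3  1  1  2  2  1  2  1  1
Best peak at i=10 (value 12): inc=6, dec=2, length 6+2−1 = 7.

7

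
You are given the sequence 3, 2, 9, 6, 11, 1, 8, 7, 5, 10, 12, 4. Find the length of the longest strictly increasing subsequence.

Track the smallest tail for each achievable length (strict):
3 → extends → [3]
2 → replaces 3 → [2]
9 → extends → [2, 9]
6 → replaces 9 → [2, 6]
11 → extends → [2, 6, 11]
1 → replaces 2 → [1, 6, 11]
8 → replaces 11 → [1, 6, 8]
7 → replaces 8 → [1, 6, 7]
5 → replaces 6 → [1, 5, 7]
10 → extends → [1, 5, 7, 10]
12 → extends → [1, 5, 7, 10, 12]
4 → replaces 5 → [1, 4, 7, 10, 12]
Five tails, so the longest strictly increasing subsequence has length 5 (e.g. 3, 6, 8, 10, 12).

5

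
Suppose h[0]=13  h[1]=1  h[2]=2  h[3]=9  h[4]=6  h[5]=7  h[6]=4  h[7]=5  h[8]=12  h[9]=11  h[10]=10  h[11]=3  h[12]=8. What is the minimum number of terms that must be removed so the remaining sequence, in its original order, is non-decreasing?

8

Fewest deletions = n − (longest non-decreasing subsequence).
Patience tails:
13 → extends → [13]
1 → replaces 13 → [1]
2 → extends → [1, 2]
9 → extends → [1, 2, 9]
6 → replaces 9 → [1, 2, 6]
7 → extends → [1, 2, 6, 7]
4 → replaces 6 → [1, 2, 4, 7]
5 → replaces 7 → [1, 2, 4, 5]
12 → extends → [1, 2, 4, 5, 12]
11 → replaces 12 → [1, 2, 4, 5, 11]
10 → replaces 11 → [1, 2, 4, 5, 10]
3 → replaces 4 → [1, 2, 3, 5, 10]
8 → replaces 10 → [1, 2, 3, 5, 8]
Longest non-decreasing subsequence has length 5, so deletions = 13 − 5 = 8.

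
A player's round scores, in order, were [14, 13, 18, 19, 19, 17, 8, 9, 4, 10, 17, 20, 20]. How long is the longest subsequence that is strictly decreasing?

4

Negate each value so 'decreasing' becomes 'increasing', then run patience tails on the negated sequence:
-14 → extends → [-14]
-13 → extends → [-14, -13]
-18 → replaces -14 → [-18, -13]
-19 → replaces -18 → [-19, -13]
-19 → already a tail → [-19, -13]
-17 → replaces -13 → [-19, -17]
-8 → extends → [-19, -17, -8]
-9 → replaces -8 → [-19, -17, -9]
-4 → extends → [-19, -17, -9, -4]
-10 → replaces -9 → [-19, -17, -10, -4]
-17 → already a tail → [-19, -17, -10, -4]
-20 → replaces -19 → [-20, -17, -10, -4]
-20 → already a tail → [-20, -17, -10, -4]
Four tails, so the longest strictly decreasing subsequence of the original has length 4.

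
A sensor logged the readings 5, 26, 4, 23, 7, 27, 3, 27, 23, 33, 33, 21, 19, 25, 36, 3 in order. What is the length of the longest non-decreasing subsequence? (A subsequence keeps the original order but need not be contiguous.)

7

Track the smallest tail for each achievable length (allowing ties):
5 → extends → [5]
26 → extends → [5, 26]
4 → replaces 5 → [4, 26]
23 → replaces 26 → [4, 23]
7 → replaces 23 → [4, 7]
27 → extends → [4, 7, 27]
3 → replaces 4 → [3, 7, 27]
27 → extends → [3, 7, 27, 27]
23 → replaces 27 → [3, 7, 23, 27]
33 → extends → [3, 7, 23, 27, 33]
33 → extends → [3, 7, 23, 27, 33, 33]
21 → replaces 23 → [3, 7, 21, 27, 33, 33]
19 → replaces 21 → [3, 7, 19, 27, 33, 33]
25 → replaces 27 → [3, 7, 19, 25, 33, 33]
36 → extends → [3, 7, 19, 25, 33, 33, 36]
3 → replaces 7 → [3, 3, 19, 25, 33, 33, 36]
Seven tails, so the longest non-decreasing subsequence has length 7 (e.g. 5, 26, 27, 27, 33, 33, 36).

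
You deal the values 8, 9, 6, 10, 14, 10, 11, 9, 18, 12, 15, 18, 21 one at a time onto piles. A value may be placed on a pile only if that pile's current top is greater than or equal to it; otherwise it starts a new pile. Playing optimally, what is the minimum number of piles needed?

8

The minimum number of non-increasing subsequences covering a sequence equals the length of its longest strictly increasing subsequence.
LIS length is 8 (e.g. 8, 9, 10, 11, 12, 15, 18, 21), so 8 piles are needed.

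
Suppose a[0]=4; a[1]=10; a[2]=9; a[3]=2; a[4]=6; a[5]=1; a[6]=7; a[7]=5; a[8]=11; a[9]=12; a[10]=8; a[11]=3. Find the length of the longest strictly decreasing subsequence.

5

Let dp[i] be the longest strictly decreasing subsequence ending at i:
i:      0  1  2  3  4  5  6  7  8  9 10 11
a[i]:   4 10  9  2  6  1  7  5 11 12  8  3
dp:     1  1  2  3  3  4  3  4  1  1  3  5
Maximum is 5.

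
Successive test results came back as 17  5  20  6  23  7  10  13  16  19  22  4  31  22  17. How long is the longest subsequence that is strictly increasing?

Let dp[i] be the length of the longest such subsequence ending at index i:
i:      1  2  3  4  5  6  7  8  9 10 11 12 13 14 15
a[i]:  17  5 20  6 23  7 10 13 16 19 22  4 31 22 17
dp:     1  1  2  2  3  3  4  5  6  7  8  1  9  8  7
Maximum dp value is 9.

9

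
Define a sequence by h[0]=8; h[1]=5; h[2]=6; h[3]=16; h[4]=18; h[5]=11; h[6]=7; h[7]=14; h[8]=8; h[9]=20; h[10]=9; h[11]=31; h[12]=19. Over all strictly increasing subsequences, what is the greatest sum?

96

Let S[i] be the best sum of a strictly increasing subsequence ending at i:
i:      0  1  2  3  4  5  6  7  8  9 10 11 12
h[i]:   8  5  6 16 18 11  7 14  8 20  9 31 19
S:      8  5 11 27 45 22 18 36 26 65 35 96 64
Maximum is 96 (e.g. 5 + 6 + 16 + 18 + 20 + 31).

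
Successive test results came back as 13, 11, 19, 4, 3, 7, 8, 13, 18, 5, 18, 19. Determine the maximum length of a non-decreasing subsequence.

7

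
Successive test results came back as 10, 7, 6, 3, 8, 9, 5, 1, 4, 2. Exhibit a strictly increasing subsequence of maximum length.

Patience tails give the LIS length; then backtrack through the dp parents:
10 → extends → [10]
7 → replaces 10 → [7]
6 → replaces 7 → [6]
3 → replaces 6 → [3]
8 → extends → [3, 8]
9 → extends → [3, 8, 9]
5 → replaces 8 → [3, 5, 9]
1 → replaces 3 → [1, 5, 9]
4 → replaces 5 → [1, 4, 9]
2 → replaces 4 → [1, 2, 9]
Length 3; one witness is 7, 8, 9.

7, 8, 9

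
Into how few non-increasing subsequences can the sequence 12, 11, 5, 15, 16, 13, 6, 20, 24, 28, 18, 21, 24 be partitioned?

6

The minimum number of non-increasing subsequences covering a sequence equals the length of its longest strictly increasing subsequence.
LIS length is 6 (e.g. 12, 15, 16, 20, 24, 28), so 6 piles are needed.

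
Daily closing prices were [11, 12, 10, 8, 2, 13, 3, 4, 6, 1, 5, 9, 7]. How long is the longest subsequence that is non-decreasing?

5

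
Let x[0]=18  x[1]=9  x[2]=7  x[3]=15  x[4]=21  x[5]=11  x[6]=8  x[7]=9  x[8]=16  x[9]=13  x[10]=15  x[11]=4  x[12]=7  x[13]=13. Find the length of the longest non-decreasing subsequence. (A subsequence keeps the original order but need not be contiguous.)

5

Let dp[i] be the length of the longest such subsequence ending at index i:
i:      0  1  2  3  4  5  6  7  8  9 10 11 12 13
x[i]:  18  9  7 15 21 11  8  9 16 13 15  4  7 13
dp:     1  1  1  2  3  2  2  3  4  4  5  1  2  5
Maximum dp value is 5.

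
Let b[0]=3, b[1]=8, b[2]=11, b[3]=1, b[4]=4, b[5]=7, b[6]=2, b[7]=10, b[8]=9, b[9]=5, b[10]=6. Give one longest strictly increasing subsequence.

3, 4, 7, 10

Patience tails give the LIS length; then backtrack through the dp parents:
3 → extends → [3]
8 → extends → [3, 8]
11 → extends → [3, 8, 11]
1 → replaces 3 → [1, 8, 11]
4 → replaces 8 → [1, 4, 11]
7 → replaces 11 → [1, 4, 7]
2 → replaces 4 → [1, 2, 7]
10 → extends → [1, 2, 7, 10]
9 → replaces 10 → [1, 2, 7, 9]
5 → replaces 7 → [1, 2, 5, 9]
6 → replaces 9 → [1, 2, 5, 6]
Length 4; one witness is 3, 4, 7, 10.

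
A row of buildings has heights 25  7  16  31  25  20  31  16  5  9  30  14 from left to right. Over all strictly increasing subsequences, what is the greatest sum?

Let S[i] be the best sum of a strictly increasing subsequence ending at i:
i:      1  2  3  4  5  6  7  8  9 10 11 12
a[i]:  25  7 16 31 25 20 31 16  5  9 30 14
S:     25  7 23 56 48 43 79 23  5 16 78 30
Maximum is 79 (e.g. 7 + 16 + 25 + 31).

79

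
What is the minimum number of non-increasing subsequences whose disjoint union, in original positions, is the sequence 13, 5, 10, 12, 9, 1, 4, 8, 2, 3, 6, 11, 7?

5

The minimum number of non-increasing subsequences covering a sequence equals the length of its longest strictly increasing subsequence.
LIS length is 5 (e.g. 1, 2, 3, 6, 11), so 5 piles are needed.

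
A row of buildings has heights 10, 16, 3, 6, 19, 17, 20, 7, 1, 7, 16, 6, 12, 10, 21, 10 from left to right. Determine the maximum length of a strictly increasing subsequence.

5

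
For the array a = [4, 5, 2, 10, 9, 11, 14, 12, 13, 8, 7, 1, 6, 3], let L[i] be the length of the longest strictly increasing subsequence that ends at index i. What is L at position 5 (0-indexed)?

4

dp[i] = 1 + max{dp[j] : j<i, a[j]<a[i]} (or 1 if no such j):
i:      0  1  2  3  4  5  6  7  8  9 10 11 12 13
a[i]:   4  5  2 10  9 11 14 12 13  8  7  1  6  3
dp:     1  2  1  3  3  4  5  5  6  3  3  1  3  2
At index 5 the value is 4.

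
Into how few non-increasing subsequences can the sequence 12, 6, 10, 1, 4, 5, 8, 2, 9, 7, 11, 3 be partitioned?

6

Place each on the leftmost legal pile:
12 → new pile 1 (tops now [12])
6 → pile 1 (tops now [6])
10 → new pile 2 (tops now [6, 10])
1 → pile 1 (tops now [1, 10])
4 → pile 2 (tops now [1, 4])
5 → new pile 3 (tops now [1, 4, 5])
8 → new pile 4 (tops now [1, 4, 5, 8])
2 → pile 2 (tops now [1, 2, 5, 8])
9 → new pile 5 (tops now [1, 2, 5, 8, 9])
7 → pile 4 (tops now [1, 2, 5, 7, 9])
11 → new pile 6 (tops now [1, 2, 5, 7, 9, 11])
3 → pile 3 (tops now [1, 2, 3, 7, 9, 11])
Six piles.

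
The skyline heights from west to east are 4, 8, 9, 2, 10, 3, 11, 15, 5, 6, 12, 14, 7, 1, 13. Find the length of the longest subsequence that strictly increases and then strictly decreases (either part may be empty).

9

inc[i] = longest strictly increasing subsequence ending at i; dec[i] = longest strictly decreasing subsequence starting at i:
i:      1  2  3  4  5  6  7  8  9 10 11 12 13 14 15
a[i]:   4  8  9  2 10  3 11 15  5  6 12 14  7  1 13
inc:    1  2  3  1  4  2  5  6  3  4  6  7  5  1  7
dec:    3  3  3  2  3  2  3  4  2  2  3  3  2  1  1
Best peak at i=8 (value 15): inc=6, dec=4, length 6+4−1 = 9.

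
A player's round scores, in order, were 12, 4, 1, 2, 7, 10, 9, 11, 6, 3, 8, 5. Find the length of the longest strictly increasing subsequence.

5

Track the smallest tail for each achievable length (strict):
12 → extends → [12]
4 → replaces 12 → [4]
1 → replaces 4 → [1]
2 → extends → [1, 2]
7 → extends → [1, 2, 7]
10 → extends → [1, 2, 7, 10]
9 → replaces 10 → [1, 2, 7, 9]
11 → extends → [1, 2, 7, 9, 11]
6 → replaces 7 → [1, 2, 6, 9, 11]
3 → replaces 6 → [1, 2, 3, 9, 11]
8 → replaces 9 → [1, 2, 3, 8, 11]
5 → replaces 8 → [1, 2, 3, 5, 11]
Five tails, so the longest strictly increasing subsequence has length 5 (e.g. 1, 2, 7, 10, 11).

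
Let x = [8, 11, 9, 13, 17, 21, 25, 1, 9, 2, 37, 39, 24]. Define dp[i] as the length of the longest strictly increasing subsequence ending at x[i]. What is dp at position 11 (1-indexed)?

7

dp[i] = 1 + max{dp[j] : j<i, x[j]<x[i]} (or 1 if no such j):
i:      1  2  3  4  5  6  7  8  9 10 11 12 13
x[i]:   8 11  9 13 17 21 25  1  9  2 37 39 24
dp:     1  2  2  3  4  5  6  1  2  2  7  8  6
At index 11 the value is 7.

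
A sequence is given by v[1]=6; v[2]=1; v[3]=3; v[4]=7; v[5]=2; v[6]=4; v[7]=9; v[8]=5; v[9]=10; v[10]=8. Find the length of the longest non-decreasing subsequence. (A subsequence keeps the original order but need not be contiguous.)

5

Let dp[i] be the length of the longest such subsequence ending at index i:
i:      1  2  3  4  5  6  7  8  9 10
v[i]:   6  1  3  7  2  4  9  5 10  8
dp:     1  1  2  3  2  3  4  4  5  5
Maximum dp value is 5.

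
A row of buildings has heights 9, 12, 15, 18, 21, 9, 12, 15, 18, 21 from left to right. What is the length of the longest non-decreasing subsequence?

6

Let dp[i] be the length of the longest such subsequence ending at index i:
i:      1  2  3  4  5  6  7  8  9 10
a[i]:   9 12 15 18 21  9 12 15 18 21
dp:     1  2  3  4  5  2  3  4  5  6
Maximum dp value is 6.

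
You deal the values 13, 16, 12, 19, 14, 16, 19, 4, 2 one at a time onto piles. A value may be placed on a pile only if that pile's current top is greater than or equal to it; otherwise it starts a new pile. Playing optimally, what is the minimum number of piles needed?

Place each on the leftmost legal pile:
13 → new pile 1 (tops now [13])
16 → new pile 2 (tops now [13, 16])
12 → pile 1 (tops now [12, 16])
19 → new pile 3 (tops now [12, 16, 19])
14 → pile 2 (tops now [12, 14, 19])
16 → pile 3 (tops now [12, 14, 16])
19 → new pile 4 (tops now [12, 14, 16, 19])
4 → pile 1 (tops now [4, 14, 16, 19])
2 → pile 1 (tops now [2, 14, 16, 19])
Four piles.

4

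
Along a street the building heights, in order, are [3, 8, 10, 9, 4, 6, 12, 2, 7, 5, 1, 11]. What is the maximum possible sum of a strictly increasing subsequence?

Let S[i] be the best sum of a strictly increasing subsequence ending at i:
i:      1  2  3  4  5  6  7  8  9 10 11 12
a[i]:   3  8 10  9  4  6 12  2  7  5  1 11
S:      3 11 21 20  7 13 33  2 20 12  1 32
Maximum is 33 (e.g. 3 + 8 + 10 + 12).

33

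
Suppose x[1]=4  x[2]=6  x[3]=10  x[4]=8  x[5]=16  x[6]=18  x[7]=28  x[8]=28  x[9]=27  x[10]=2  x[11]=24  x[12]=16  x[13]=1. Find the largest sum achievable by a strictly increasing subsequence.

Let S[i] be the best sum of a strictly increasing subsequence ending at i:
i:      1  2  3  4  5  6  7  8  9 10 11 12 13
x[i]:   4  6 10  8 16 18 28 28 27  2 24 16  1
S:      4 10 20 18 36 54 82 82 81  2 78 36  1
Maximum is 82 (e.g. 4 + 6 + 10 + 16 + 18 + 28).

82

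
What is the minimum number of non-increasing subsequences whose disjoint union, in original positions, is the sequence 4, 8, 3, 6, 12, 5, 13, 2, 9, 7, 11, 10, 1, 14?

Place each on the leftmost legal pile:
4 → new pile 1 (tops now [4])
8 → new pile 2 (tops now [4, 8])
3 → pile 1 (tops now [3, 8])
6 → pile 2 (tops now [3, 6])
12 → new pile 3 (tops now [3, 6, 12])
5 → pile 2 (tops now [3, 5, 12])
13 → new pile 4 (tops now [3, 5, 12, 13])
2 → pile 1 (tops now [2, 5, 12, 13])
9 → pile 3 (tops now [2, 5, 9, 13])
7 → pile 3 (tops now [2, 5, 7, 13])
11 → pile 4 (tops now [2, 5, 7, 11])
10 → pile 4 (tops now [2, 5, 7, 10])
1 → pile 1 (tops now [1, 5, 7, 10])
14 → new pile 5 (tops now [1, 5, 7, 10, 14])
Five piles.

5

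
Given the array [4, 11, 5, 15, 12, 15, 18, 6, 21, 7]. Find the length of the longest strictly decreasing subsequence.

3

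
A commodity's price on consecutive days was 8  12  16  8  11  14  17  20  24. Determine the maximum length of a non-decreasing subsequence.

7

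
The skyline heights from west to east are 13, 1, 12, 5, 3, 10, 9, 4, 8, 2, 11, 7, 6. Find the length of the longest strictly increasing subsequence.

5

Let dp[i] be the length of the longest such subsequence ending at index i:
i:      1  2  3  4  5  6  7  8  9 10 11 12 13
a[i]:  13  1 12  5  3 10  9  4  8  2 11  7  6
dp:     1  1  2  2  2  3  3  3  4  2  5  4  4
Maximum dp value is 5.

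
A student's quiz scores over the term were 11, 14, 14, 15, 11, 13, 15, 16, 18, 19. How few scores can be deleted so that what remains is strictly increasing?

4

Fewest deletions = n − (longest strictly increasing subsequence).
Patience tails:
11 → extends → [11]
14 → extends → [11, 14]
14 → already a tail → [11, 14]
15 → extends → [11, 14, 15]
11 → already a tail → [11, 14, 15]
13 → replaces 14 → [11, 13, 15]
15 → already a tail → [11, 13, 15]
16 → extends → [11, 13, 15, 16]
18 → extends → [11, 13, 15, 16, 18]
19 → extends → [11, 13, 15, 16, 18, 19]
Longest strictly increasing subsequence has length 6, so deletions = 10 − 6 = 4.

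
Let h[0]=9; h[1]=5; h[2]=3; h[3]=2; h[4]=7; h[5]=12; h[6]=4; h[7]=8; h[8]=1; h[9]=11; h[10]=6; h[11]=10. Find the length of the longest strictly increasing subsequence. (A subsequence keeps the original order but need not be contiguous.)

Let dp[i] be the length of the longest such subsequence ending at index i:
i:      0  1  2  3  4  5  6  7  8  9 10 11
h[i]:   9  5  3  2  7 12  4  8  1 11  6 10
dp:     1  1  1  1  2  3  2  3  1  4  3  4
Maximum dp value is 4.

4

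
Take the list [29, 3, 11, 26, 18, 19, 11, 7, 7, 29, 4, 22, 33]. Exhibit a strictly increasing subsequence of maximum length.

3, 11, 18, 19, 29, 33

Patience tails give the LIS length; then backtrack through the dp parents:
29 → extends → [29]
3 → replaces 29 → [3]
11 → extends → [3, 11]
26 → extends → [3, 11, 26]
18 → replaces 26 → [3, 11, 18]
19 → extends → [3, 11, 18, 19]
11 → already a tail → [3, 11, 18, 19]
7 → replaces 11 → [3, 7, 18, 19]
7 → already a tail → [3, 7, 18, 19]
29 → extends → [3, 7, 18, 19, 29]
4 → replaces 7 → [3, 4, 18, 19, 29]
22 → replaces 29 → [3, 4, 18, 19, 22]
33 → extends → [3, 4, 18, 19, 22, 33]
Length 6; one witness is 3, 11, 18, 19, 29, 33.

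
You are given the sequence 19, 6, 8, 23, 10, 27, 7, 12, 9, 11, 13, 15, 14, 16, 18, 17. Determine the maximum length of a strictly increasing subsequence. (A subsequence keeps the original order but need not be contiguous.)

Let dp[i] be the length of the longest such subsequence ending at index i:
i:      1  2  3  4  5  6  7  8  9 10 11 12 13 14 15 16
a[i]:  19  6  8 23 10 27  7 12  9 11 13 15 14 16 18 17
dp:     1  1  2  3  3  4  2  4  3  4  5  6  6  7  8  8
Maximum dp value is 8.

8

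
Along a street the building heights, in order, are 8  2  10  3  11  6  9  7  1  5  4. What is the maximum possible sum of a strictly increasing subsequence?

29

Let S[i] be the best sum of a strictly increasing subsequence ending at i:
i:      1  2  3  4  5  6  7  8  9 10 11
a[i]:   8  2 10  3 11  6  9  7  1  5  4
S:      8  2 18  5 29 11 20 18  1 10  9
Maximum is 29 (e.g. 8 + 10 + 11).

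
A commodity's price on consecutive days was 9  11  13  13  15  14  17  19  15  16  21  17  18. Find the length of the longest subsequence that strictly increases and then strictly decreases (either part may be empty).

inc[i] = longest strictly increasing subsequence ending at i; dec[i] = longest strictly decreasing subsequence starting at i:
i:      1  2  3  4  5  6  7  8  9 10 11 12 13
a[i]:   9 11 13 13 15 14 17 19 15 16 21 17 18
inc:    1  2  3  3  4  4  5  6  5  6  7  7  8
dec:    1  1  1  1  2  1  2  2  1  1  2  1  1
Best peak at i=11 (value 21): inc=7, dec=2, length 7+2−1 = 8.

8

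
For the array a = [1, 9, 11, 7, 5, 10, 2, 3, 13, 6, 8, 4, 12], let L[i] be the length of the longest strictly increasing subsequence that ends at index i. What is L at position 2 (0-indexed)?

dp[i] = 1 + max{dp[j] : j<i, a[j]<a[i]} (or 1 if no such j):
i:      0  1  2  3  4  5  6  7  8  9 10 11 12
a[i]:   1  9 11  7  5 10  2  3 13  6  8  4 12
dp:     1  2  3  2  2  3  2  3  4  4  5  4  6
At index 2 the value is 3.

3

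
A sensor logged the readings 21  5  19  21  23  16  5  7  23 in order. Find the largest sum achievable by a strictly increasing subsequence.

Let S[i] be the best sum of a strictly increasing subsequence ending at i:
i:      1  2  3  4  5  6  7  8  9
a[i]:  21  5 19 21 23 16  5  7 23
S:     21  5 24 45 68 21  5 12 68
Maximum is 68 (e.g. 5 + 19 + 21 + 23).

68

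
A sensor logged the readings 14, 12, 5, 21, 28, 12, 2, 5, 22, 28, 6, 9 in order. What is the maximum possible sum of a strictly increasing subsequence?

Let S[i] be the best sum of a strictly increasing subsequence ending at i:
i:      1  2  3  4  5  6  7  8  9 10 11 12
a[i]:  14 12  5 21 28 12  2  5 22 28  6  9
S:     14 12  5 35 63 17  2  7 57 85 13 22
Maximum is 85 (e.g. 14 + 21 + 22 + 28).

85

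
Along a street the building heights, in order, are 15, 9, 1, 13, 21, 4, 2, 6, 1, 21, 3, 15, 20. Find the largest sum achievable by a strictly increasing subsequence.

Let S[i] be the best sum of a strictly increasing subsequence ending at i:
i:      1  2  3  4  5  6  7  8  9 10 11 12 13
a[i]:  15  9  1 13 21  4  2  6  1 21  3 15 20
S:     15  9  1 22 43  5  3 11  1 43  6 37 57
Maximum is 57 (e.g. 9 + 13 + 15 + 20).

57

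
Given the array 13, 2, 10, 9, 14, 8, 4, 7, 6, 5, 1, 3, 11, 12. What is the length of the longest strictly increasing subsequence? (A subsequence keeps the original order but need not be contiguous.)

5

Let dp[i] be the length of the longest such subsequence ending at index i:
i:      1  2  3  4  5  6  7  8  9 10 11 12 13 14
a[i]:  13  2 10  9 14  8  4  7  6  5  1  3 11 12
dp:     1  1  2  2  3  2  2  3  3  3  1  2  4  5
Maximum dp value is 5.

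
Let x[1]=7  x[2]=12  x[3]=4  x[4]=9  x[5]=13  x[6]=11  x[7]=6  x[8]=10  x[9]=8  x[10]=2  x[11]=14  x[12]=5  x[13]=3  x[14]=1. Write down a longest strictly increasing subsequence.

Patience tails give the LIS length; then backtrack through the dp parents:
7 → extends → [7]
12 → extends → [7, 12]
4 → replaces 7 → [4, 12]
9 → replaces 12 → [4, 9]
13 → extends → [4, 9, 13]
11 → replaces 13 → [4, 9, 11]
6 → replaces 9 → [4, 6, 11]
10 → replaces 11 → [4, 6, 10]
8 → replaces 10 → [4, 6, 8]
2 → replaces 4 → [2, 6, 8]
14 → extends → [2, 6, 8, 14]
5 → replaces 6 → [2, 5, 8, 14]
3 → replaces 5 → [2, 3, 8, 14]
1 → replaces 2 → [1, 3, 8, 14]
Length 4; one witness is 7, 12, 13, 14.

7, 12, 13, 14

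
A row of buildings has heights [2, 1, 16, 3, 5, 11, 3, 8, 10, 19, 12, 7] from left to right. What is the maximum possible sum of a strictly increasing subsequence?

Let S[i] be the best sum of a strictly increasing subsequence ending at i:
i:      1  2  3  4  5  6  7  8  9 10 11 12
a[i]:   2  1 16  3  5 11  3  8 10 19 12  7
S:      2  1 18  5 10 21  5 18 28 47 40 17
Maximum is 47 (e.g. 2 + 3 + 5 + 8 + 10 + 19).

47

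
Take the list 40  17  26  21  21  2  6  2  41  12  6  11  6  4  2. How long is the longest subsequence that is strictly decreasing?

8

Negate each value so 'decreasing' becomes 'increasing', then run patience tails on the negated sequence:
-40 → extends → [-40]
-17 → extends → [-40, -17]
-26 → replaces -17 → [-40, -26]
-21 → extends → [-40, -26, -21]
-21 → already a tail → [-40, -26, -21]
-2 → extends → [-40, -26, -21, -2]
-6 → replaces -2 → [-40, -26, -21, -6]
-2 → extends → [-40, -26, -21, -6, -2]
-41 → replaces -40 → [-41, -26, -21, -6, -2]
-12 → replaces -6 → [-41, -26, -21, -12, -2]
-6 → replaces -2 → [-41, -26, -21, -12, -6]
-11 → replaces -6 → [-41, -26, -21, -12, -11]
-6 → extends → [-41, -26, -21, -12, -11, -6]
-4 → extends → [-41, -26, -21, -12, -11, -6, -4]
-2 → extends → [-41, -26, -21, -12, -11, -6, -4, -2]
Eight tails, so the longest strictly decreasing subsequence of the original has length 8.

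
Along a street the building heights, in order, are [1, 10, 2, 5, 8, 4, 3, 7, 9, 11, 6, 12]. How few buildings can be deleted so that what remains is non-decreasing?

Fewest deletions = n − (longest non-decreasing subsequence).
i:      1  2  3  4  5  6  7  8  9 10 11 12
a[i]:   1 10  2  5  8  4  3  7  9 11  6 12
dp:     1  2  2  3  4  3  3  4  5  6  4  7
max dp = 7, so deletions = 12 − 7 = 5.

5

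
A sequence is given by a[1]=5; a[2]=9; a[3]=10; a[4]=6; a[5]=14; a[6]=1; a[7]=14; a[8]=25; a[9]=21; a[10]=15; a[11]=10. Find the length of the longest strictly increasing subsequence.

Let dp[i] be the length of the longest such subsequence ending at index i:
i:      1  2  3  4  5  6  7  8  9 10 11
a[i]:   5  9 10  6 14  1 14 25 21 15 10
dp:     1  2  3  2  4  1  4  5  5  5  3
Maximum dp value is 5.

5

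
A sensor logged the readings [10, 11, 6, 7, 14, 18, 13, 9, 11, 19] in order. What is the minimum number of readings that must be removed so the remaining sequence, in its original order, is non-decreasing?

Fewest deletions = n − (longest non-decreasing subsequence).
i:      1  2  3  4  5  6  7  8  9 10
a[i]:  10 11  6  7 14 18 13  9 11 19
dp:     1  2  1  2  3  4  3  3  4  5
max dp = 5, so deletions = 10 − 5 = 5.

5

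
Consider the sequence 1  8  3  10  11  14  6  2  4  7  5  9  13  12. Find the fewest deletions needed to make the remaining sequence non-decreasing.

Fewest deletions = n − (longest non-decreasing subsequence).
Patience tails:
1 → extends → [1]
8 → extends → [1, 8]
3 → replaces 8 → [1, 3]
10 → extends → [1, 3, 10]
11 → extends → [1, 3, 10, 11]
14 → extends → [1, 3, 10, 11, 14]
6 → replaces 10 → [1, 3, 6, 11, 14]
2 → replaces 3 → [1, 2, 6, 11, 14]
4 → replaces 6 → [1, 2, 4, 11, 14]
7 → replaces 11 → [1, 2, 4, 7, 14]
5 → replaces 7 → [1, 2, 4, 5, 14]
9 → replaces 14 → [1, 2, 4, 5, 9]
13 → extends → [1, 2, 4, 5, 9, 13]
12 → replaces 13 → [1, 2, 4, 5, 9, 12]
Longest non-decreasing subsequence has length 6, so deletions = 14 − 6 = 8.

8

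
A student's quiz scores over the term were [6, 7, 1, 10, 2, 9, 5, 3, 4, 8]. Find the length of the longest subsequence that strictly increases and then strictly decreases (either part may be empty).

6

inc[i] = longest strictly increasing subsequence ending at i; dec[i] = longest strictly decreasing subsequence starting at i:
i:      1  2  3  4  5  6  7  8  9 10
a[i]:   6  7  1 10  2  9  5  3  4  8
inc:    1  2  1  3  2  3  3  3  4  5
dec:    3  3  1  4  1  3  2  1  1  1
Best peak at i=4 (value 10): inc=3, dec=4, length 3+4−1 = 6.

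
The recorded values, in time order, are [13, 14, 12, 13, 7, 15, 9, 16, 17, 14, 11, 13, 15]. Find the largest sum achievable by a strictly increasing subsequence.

75

Let S[i] be the best sum of a strictly increasing subsequence ending at i:
i:      1  2  3  4  5  6  7  8  9 10 11 12 13
a[i]:  13 14 12 13  7 15  9 16 17 14 11 13 15
S:     13 27 12 25  7 42 16 58 75 39 27 40 55
Maximum is 75 (e.g. 13 + 14 + 15 + 16 + 17).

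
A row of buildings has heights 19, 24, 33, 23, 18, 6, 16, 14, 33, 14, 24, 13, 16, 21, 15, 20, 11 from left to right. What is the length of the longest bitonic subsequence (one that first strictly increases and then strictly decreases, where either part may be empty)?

9

inc[i] = longest strictly increasing subsequence ending at i; dec[i] = longest strictly decreasing subsequence starting at i:
i:      1  2  3  4  5  6  7  8  9 10 11 12 13 14 15 16 17
a[i]:  19 24 33 23 18  6 16 14 33 14 24 13 16 21 15 20 11
inc:    1  2  3  2  1  1  2  2  3  2  3  2  3  4  3  4  2
dec:    6  7  7  6  5  1  4  3  5  3  4  2  3  3  2  2  1
Best peak at i=3 (value 33): inc=3, dec=7, length 3+7−1 = 9.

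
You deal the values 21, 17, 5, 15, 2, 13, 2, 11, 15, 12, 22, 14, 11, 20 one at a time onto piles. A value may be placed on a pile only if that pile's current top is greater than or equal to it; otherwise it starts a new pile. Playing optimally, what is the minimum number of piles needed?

Place each on the leftmost legal pile:
21 → new pile 1 (tops now [21])
17 → pile 1 (tops now [17])
5 → pile 1 (tops now [5])
15 → new pile 2 (tops now [5, 15])
2 → pile 1 (tops now [2, 15])
13 → pile 2 (tops now [2, 13])
2 → pile 1 (tops now [2, 13])
11 → pile 2 (tops now [2, 11])
15 → new pile 3 (tops now [2, 11, 15])
12 → pile 3 (tops now [2, 11, 12])
22 → new pile 4 (tops now [2, 11, 12, 22])
14 → pile 4 (tops now [2, 11, 12, 14])
11 → pile 2 (tops now [2, 11, 12, 14])
20 → new pile 5 (tops now [2, 11, 12, 14, 20])
Five piles.

5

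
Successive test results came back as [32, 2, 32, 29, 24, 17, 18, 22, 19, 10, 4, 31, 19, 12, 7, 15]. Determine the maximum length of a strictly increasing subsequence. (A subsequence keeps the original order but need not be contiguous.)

Track the smallest tail for each achievable length (strict):
32 → extends → [32]
2 → replaces 32 → [2]
32 → extends → [2, 32]
29 → replaces 32 → [2, 29]
24 → replaces 29 → [2, 24]
17 → replaces 24 → [2, 17]
18 → extends → [2, 17, 18]
22 → extends → [2, 17, 18, 22]
19 → replaces 22 → [2, 17, 18, 19]
10 → replaces 17 → [2, 10, 18, 19]
4 → replaces 10 → [2, 4, 18, 19]
31 → extends → [2, 4, 18, 19, 31]
19 → already a tail → [2, 4, 18, 19, 31]
12 → replaces 18 → [2, 4, 12, 19, 31]
7 → replaces 12 → [2, 4, 7, 19, 31]
15 → replaces 19 → [2, 4, 7, 15, 31]
Five tails, so the longest strictly increasing subsequence has length 5 (e.g. 2, 17, 18, 22, 31).

5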